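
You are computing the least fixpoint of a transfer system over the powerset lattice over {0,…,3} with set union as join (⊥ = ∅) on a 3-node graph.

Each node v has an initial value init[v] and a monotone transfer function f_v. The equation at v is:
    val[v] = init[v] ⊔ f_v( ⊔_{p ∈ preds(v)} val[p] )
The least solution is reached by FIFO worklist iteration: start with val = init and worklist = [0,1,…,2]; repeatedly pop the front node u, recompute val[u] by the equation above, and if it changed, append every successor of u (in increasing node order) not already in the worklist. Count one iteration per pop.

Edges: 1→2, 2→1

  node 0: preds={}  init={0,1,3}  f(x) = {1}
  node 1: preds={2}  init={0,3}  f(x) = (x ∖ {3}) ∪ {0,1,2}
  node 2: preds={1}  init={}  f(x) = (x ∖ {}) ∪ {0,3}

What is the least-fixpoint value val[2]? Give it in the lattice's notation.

{0,1,2,3}

Worklist (4 pops):
  #1 pop 0: in={} → {0,1,3} (no change)
  #2 pop 1: in={} → {0,1,2,3} (was {0,3}); enqueue []
  #3 pop 2: in={0,1,2,3} → {0,1,2,3} (was {}); enqueue [1]
  #4 pop 1: in={0,1,2,3} → {0,1,2,3} (no change)

Fixpoint:
  val[0] = {0,1,3}
  val[1] = {0,1,2,3}
  val[2] = {0,1,2,3}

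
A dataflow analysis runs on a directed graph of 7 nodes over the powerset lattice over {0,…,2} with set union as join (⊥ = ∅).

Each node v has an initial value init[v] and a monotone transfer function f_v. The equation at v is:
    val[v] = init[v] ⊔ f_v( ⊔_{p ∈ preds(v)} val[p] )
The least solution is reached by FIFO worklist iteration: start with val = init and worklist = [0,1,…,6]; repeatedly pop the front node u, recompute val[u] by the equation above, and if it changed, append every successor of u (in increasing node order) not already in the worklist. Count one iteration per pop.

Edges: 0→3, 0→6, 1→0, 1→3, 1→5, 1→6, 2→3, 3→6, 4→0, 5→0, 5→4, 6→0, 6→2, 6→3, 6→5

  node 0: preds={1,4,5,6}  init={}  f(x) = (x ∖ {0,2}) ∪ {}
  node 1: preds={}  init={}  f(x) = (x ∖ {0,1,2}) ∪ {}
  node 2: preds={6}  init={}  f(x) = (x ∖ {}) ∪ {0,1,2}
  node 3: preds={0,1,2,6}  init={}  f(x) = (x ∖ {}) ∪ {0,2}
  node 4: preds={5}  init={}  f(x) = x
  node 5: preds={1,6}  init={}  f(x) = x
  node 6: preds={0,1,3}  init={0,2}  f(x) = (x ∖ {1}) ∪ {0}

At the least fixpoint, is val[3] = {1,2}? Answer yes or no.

no

Worklist (10 pops):
  #1 pop 0: in={0,2} → {} (no change)
  #2 pop 1: in={} → {} (no change)
  #3 pop 2: in={0,2} → {0,1,2} (was {}); enqueue []
  #4 pop 3: in={0,1,2} → {0,1,2} (was {}); enqueue []
  #5 pop 4: in={} → {} (no change)
  #6 pop 5: in={0,2} → {0,2} (was {}); enqueue [0,4]
  #7 pop 6: in={0,1,2} → {0,2} (no change)
  #8 pop 0: in={0,2} → {} (no change)
  #9 pop 4: in={0,2} → {0,2} (was {}); enqueue [0]
  #10 pop 0: in={0,2} → {} (no change)

Fixpoint:
  val[0] = {}
  val[1] = {}
  val[2] = {0,1,2}
  val[3] = {0,1,2}
  val[4] = {0,2}
  val[5] = {0,2}
  val[6] = {0,2}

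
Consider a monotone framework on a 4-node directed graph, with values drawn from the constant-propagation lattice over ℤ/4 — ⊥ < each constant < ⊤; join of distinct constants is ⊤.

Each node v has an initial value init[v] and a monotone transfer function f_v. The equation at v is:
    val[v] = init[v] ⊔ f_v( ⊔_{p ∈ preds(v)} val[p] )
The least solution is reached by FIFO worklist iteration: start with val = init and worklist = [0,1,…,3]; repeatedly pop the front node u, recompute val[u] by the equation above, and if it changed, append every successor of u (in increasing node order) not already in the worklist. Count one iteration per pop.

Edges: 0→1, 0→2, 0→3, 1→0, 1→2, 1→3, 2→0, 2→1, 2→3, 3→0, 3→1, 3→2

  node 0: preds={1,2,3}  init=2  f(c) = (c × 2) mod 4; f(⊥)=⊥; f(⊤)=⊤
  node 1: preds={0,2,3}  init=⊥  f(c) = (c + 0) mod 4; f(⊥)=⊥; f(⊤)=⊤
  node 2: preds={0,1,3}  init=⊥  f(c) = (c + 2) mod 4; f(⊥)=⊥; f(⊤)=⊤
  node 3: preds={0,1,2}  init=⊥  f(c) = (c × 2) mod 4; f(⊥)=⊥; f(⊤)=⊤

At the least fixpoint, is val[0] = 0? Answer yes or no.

no

Worklist (10 pops):
  #1 pop 0: in=⊥ → 2 (no change)
  #2 pop 1: in=2 → 2 (was ⊥); enqueue [0]
  #3 pop 2: in=2 → 0 (was ⊥); enqueue [1]
  #4 pop 3: in=⊤ → ⊤ (was ⊥); enqueue [2]
  #5 pop 0: in=⊤ → ⊤ (was 2); enqueue [3]
  #6 pop 1: in=⊤ → ⊤ (was 2); enqueue [0]
  #7 pop 2: in=⊤ → ⊤ (was 0); enqueue [1]
  #8 pop 3: in=⊤ → ⊤ (no change)
  #9 pop 0: in=⊤ → ⊤ (no change)
  #10 pop 1: in=⊤ → ⊤ (no change)

Fixpoint:
  val[0] = ⊤
  val[1] = ⊤
  val[2] = ⊤
  val[3] = ⊤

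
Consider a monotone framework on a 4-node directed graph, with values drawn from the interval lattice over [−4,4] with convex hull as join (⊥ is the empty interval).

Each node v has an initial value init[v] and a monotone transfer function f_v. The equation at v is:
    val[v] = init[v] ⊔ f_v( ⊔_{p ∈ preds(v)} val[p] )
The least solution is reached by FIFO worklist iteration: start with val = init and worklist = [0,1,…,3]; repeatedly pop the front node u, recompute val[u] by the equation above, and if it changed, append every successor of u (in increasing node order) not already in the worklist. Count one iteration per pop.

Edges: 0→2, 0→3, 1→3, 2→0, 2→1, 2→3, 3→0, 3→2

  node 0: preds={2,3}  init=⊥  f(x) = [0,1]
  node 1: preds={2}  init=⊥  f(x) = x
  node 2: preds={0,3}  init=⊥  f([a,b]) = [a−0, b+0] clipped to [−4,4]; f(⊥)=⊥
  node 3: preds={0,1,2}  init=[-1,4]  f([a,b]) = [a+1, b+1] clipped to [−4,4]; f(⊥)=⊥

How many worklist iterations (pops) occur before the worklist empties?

Worklist (7 pops):
  #1 pop 0: in=[-1,4] → [0,1] (was ⊥); enqueue []
  #2 pop 1: in=⊥ → ⊥ (no change)
  #3 pop 2: in=[-1,4] → [-1,4] (was ⊥); enqueue [0,1]
  #4 pop 3: in=[-1,4] → [-1,4] (no change)
  #5 pop 0: in=[-1,4] → [0,1] (no change)
  #6 pop 1: in=[-1,4] → [-1,4] (was ⊥); enqueue [3]
  #7 pop 3: in=[-1,4] → [-1,4] (no change)

Fixpoint:
  val[0] = [0,1]
  val[1] = [-1,4]
  val[2] = [-1,4]
  val[3] = [-1,4]

7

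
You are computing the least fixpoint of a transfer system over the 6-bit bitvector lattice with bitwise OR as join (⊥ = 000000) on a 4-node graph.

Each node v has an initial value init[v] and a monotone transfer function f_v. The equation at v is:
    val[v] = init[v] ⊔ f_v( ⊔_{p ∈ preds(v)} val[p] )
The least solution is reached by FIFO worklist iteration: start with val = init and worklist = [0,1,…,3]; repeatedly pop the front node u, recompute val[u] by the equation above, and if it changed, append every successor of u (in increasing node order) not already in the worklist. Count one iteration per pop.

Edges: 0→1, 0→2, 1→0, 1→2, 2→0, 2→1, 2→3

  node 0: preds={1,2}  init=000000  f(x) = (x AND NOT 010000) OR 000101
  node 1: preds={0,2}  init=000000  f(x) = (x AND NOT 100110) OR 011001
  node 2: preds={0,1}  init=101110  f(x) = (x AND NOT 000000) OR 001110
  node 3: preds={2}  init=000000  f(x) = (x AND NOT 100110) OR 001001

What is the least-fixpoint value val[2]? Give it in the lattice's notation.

111111

Iteration log — 6 steps:
  step 1. node 0  ⊔preds=101110  new=101111  old=000000  +wl: 
  step 2. node 1  ⊔preds=101111  new=011001  old=000000  +wl: 0
  step 3. node 2  ⊔preds=111111  new=111111  old=101110  +wl: 1
  step 4. node 3  ⊔preds=111111  new=011001  old=000000  +wl: 
  step 5. node 0  ⊔preds=111111  new=101111  stable
  step 6. node 1  ⊔preds=111111  new=011001  stable

Least fixpoint reached:
  node 0: 101111
  node 1: 011001
  node 2: 111111
  node 3: 011001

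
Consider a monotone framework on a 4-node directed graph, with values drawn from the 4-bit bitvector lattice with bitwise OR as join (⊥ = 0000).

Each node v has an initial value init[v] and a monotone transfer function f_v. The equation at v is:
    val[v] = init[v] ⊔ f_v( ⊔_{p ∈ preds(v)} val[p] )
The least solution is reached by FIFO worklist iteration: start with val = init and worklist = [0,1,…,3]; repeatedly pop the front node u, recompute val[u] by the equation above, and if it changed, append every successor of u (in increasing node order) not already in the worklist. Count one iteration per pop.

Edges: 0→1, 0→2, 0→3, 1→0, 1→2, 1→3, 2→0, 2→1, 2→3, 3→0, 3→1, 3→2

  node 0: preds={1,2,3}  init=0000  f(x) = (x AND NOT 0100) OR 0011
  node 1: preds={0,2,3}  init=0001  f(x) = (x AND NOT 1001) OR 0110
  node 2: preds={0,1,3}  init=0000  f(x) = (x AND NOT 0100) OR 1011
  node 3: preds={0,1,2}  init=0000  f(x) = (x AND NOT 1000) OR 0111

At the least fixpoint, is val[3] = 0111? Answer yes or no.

yes

Trace (8 dequeues):
  [1] u=0 | in 0001 | out 0011 | prev 0000 | push {}
  [2] u=1 | in 0011 | out 0111 | prev 0001 | push {0}
  [3] u=2 | in 0111 | out 1011 | prev 0000 | push {1}
  [4] u=3 | in 1111 | out 0111 | prev 0000 | push {2}
  [5] u=0 | in 1111 | out 1011 | prev 0011 | push {3}
  [6] u=1 | in 1111 | out 0111 | ==
  [7] u=2 | in 1111 | out 1011 | ==
  [8] u=3 | in 1111 | out 0111 | ==

Converged values:
  [0] 1011
  [1] 0111
  [2] 1011
  [3] 0111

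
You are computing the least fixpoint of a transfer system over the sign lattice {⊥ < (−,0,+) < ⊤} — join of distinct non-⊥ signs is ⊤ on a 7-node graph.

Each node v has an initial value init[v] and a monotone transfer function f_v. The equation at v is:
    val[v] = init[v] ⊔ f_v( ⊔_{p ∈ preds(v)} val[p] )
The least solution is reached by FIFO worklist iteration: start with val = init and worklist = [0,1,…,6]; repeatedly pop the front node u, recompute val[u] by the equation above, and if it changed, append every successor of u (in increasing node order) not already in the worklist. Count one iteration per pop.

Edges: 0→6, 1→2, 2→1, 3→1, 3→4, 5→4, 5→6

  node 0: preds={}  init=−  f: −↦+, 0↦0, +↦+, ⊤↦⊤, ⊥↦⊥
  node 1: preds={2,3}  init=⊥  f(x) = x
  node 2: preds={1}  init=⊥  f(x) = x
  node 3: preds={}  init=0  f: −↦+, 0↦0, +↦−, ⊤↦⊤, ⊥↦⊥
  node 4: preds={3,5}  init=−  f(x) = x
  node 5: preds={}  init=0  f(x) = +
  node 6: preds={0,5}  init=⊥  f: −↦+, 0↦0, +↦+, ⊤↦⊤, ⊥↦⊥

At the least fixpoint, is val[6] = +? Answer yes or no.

no

Trace (9 dequeues):
  [1] u=0 | in ⊥ | out − | ==
  [2] u=1 | in 0 | out 0 | prev ⊥ | push {}
  [3] u=2 | in 0 | out 0 | prev ⊥ | push {1}
  [4] u=3 | in ⊥ | out 0 | ==
  [5] u=4 | in 0 | out ⊤ | prev − | push {}
  [6] u=5 | in ⊥ | out ⊤ | prev 0 | push {4}
  [7] u=6 | in ⊤ | out ⊤ | prev ⊥ | push {}
  [8] u=1 | in 0 | out 0 | ==
  [9] u=4 | in ⊤ | out ⊤ | ==

Converged values:
  [0] −
  [1] 0
  [2] 0
  [3] 0
  [4] ⊤
  [5] ⊤
  [6] ⊤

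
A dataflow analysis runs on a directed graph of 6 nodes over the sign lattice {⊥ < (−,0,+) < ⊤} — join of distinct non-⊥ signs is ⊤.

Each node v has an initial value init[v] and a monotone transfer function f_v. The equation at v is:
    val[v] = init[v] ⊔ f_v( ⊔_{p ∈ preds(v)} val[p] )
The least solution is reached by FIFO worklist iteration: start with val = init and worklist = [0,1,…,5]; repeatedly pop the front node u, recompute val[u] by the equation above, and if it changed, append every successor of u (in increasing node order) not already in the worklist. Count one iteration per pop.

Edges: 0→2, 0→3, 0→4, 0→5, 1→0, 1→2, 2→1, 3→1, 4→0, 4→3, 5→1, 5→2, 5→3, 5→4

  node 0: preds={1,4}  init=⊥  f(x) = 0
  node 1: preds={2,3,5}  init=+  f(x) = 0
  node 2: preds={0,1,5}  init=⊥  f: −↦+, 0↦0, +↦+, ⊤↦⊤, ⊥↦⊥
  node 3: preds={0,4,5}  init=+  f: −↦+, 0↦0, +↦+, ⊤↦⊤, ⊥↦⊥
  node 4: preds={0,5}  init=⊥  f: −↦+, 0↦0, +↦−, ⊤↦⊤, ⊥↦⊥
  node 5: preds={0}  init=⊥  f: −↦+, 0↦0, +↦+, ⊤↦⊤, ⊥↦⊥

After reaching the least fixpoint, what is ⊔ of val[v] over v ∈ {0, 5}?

Iteration log — 11 steps:
  step 1. node 0  ⊔preds=+  new=0  old=⊥  +wl: 
  step 2. node 1  ⊔preds=+  new=⊤  old=+  +wl: 0
  step 3. node 2  ⊔preds=⊤  new=⊤  old=⊥  +wl: 1
  step 4. node 3  ⊔preds=0  new=⊤  old=+  +wl: 
  step 5. node 4  ⊔preds=0  new=0  old=⊥  +wl: 3
  step 6. node 5  ⊔preds=0  new=0  old=⊥  +wl: 2,4
  step 7. node 0  ⊔preds=⊤  new=0  stable
  step 8. node 1  ⊔preds=⊤  new=⊤  stable
  step 9. node 3  ⊔preds=0  new=⊤  stable
  step 10. node 2  ⊔preds=⊤  new=⊤  stable
  step 11. node 4  ⊔preds=0  new=0  stable

Least fixpoint reached:
  node 0: 0
  node 1: ⊤
  node 2: ⊤
  node 3: ⊤
  node 4: 0
  node 5: 0

0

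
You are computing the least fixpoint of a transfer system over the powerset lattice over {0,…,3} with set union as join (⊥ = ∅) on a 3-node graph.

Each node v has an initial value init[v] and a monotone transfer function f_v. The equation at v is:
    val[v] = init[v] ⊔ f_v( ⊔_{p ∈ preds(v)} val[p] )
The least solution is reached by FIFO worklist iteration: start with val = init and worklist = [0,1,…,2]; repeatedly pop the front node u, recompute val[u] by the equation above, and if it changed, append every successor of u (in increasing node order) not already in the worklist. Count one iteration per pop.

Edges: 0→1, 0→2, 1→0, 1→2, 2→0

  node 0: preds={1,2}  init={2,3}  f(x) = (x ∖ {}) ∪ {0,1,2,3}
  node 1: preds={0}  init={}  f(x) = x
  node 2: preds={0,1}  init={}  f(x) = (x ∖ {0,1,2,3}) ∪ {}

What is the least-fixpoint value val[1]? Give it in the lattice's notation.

Trace (4 dequeues):
  [1] u=0 | in {} | out {0,1,2,3} | prev {2,3} | push {}
  [2] u=1 | in {0,1,2,3} | out {0,1,2,3} | prev {} | push {0}
  [3] u=2 | in {0,1,2,3} | out {} | ==
  [4] u=0 | in {0,1,2,3} | out {0,1,2,3} | ==

Converged values:
  [0] {0,1,2,3}
  [1] {0,1,2,3}
  [2] {}

{0,1,2,3}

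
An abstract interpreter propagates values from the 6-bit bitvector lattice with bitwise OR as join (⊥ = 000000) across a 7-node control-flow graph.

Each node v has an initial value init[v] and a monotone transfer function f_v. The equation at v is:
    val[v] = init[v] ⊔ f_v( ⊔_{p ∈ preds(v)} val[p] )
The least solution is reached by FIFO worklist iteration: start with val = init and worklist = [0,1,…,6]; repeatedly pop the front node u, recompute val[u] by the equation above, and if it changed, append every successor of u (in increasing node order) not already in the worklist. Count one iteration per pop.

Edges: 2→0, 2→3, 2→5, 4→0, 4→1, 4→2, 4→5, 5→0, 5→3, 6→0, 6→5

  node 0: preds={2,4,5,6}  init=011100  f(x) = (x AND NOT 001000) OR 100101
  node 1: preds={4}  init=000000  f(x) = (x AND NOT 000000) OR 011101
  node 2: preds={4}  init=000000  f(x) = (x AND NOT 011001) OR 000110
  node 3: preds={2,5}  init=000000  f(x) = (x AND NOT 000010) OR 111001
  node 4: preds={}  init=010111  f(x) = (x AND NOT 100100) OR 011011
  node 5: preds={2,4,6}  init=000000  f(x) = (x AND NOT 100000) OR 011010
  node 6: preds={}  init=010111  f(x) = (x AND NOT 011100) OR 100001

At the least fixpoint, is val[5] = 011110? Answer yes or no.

Trace (12 dequeues):
  [1] u=0 | in 010111 | out 111111 | prev 011100 | push {}
  [2] u=1 | in 010111 | out 011111 | prev 000000 | push {}
  [3] u=2 | in 010111 | out 000110 | prev 000000 | push {0}
  [4] u=3 | in 000110 | out 111101 | prev 000000 | push {}
  [5] u=4 | in 000000 | out 011111 | prev 010111 | push {1,2}
  [6] u=5 | in 011111 | out 011111 | prev 000000 | push {3}
  [7] u=6 | in 000000 | out 110111 | prev 010111 | push {5}
  [8] u=0 | in 111111 | out 111111 | ==
  [9] u=1 | in 011111 | out 011111 | ==
  [10] u=2 | in 011111 | out 000110 | ==
  [11] u=3 | in 011111 | out 111101 | ==
  [12] u=5 | in 111111 | out 011111 | ==

Converged values:
  [0] 111111
  [1] 011111
  [2] 000110
  [3] 111101
  [4] 011111
  [5] 011111
  [6] 110111

no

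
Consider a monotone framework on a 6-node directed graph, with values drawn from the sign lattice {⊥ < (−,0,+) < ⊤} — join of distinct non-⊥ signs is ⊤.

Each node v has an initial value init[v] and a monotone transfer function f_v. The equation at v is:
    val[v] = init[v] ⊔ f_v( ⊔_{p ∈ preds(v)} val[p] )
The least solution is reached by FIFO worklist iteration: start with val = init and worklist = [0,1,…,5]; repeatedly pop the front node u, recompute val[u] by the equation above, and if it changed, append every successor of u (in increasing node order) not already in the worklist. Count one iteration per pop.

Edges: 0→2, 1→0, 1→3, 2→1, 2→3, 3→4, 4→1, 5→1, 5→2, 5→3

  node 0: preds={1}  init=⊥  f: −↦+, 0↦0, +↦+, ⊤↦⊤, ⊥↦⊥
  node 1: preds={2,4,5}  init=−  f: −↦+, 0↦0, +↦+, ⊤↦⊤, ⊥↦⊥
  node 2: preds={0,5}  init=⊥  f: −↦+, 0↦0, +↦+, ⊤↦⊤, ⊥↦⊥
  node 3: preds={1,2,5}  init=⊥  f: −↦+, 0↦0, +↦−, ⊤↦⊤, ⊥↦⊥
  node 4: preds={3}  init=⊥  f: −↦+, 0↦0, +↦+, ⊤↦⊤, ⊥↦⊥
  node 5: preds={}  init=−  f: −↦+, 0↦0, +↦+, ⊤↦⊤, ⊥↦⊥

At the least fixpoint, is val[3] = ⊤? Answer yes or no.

yes

Trace (9 dequeues):
  [1] u=0 | in − | out + | prev ⊥ | push {}
  [2] u=1 | in − | out ⊤ | prev − | push {0}
  [3] u=2 | in ⊤ | out ⊤ | prev ⊥ | push {1}
  [4] u=3 | in ⊤ | out ⊤ | prev ⊥ | push {}
  [5] u=4 | in ⊤ | out ⊤ | prev ⊥ | push {}
  [6] u=5 | in ⊥ | out − | ==
  [7] u=0 | in ⊤ | out ⊤ | prev + | push {2}
  [8] u=1 | in ⊤ | out ⊤ | ==
  [9] u=2 | in ⊤ | out ⊤ | ==

Converged values:
  [0] ⊤
  [1] ⊤
  [2] ⊤
  [3] ⊤
  [4] ⊤
  [5] −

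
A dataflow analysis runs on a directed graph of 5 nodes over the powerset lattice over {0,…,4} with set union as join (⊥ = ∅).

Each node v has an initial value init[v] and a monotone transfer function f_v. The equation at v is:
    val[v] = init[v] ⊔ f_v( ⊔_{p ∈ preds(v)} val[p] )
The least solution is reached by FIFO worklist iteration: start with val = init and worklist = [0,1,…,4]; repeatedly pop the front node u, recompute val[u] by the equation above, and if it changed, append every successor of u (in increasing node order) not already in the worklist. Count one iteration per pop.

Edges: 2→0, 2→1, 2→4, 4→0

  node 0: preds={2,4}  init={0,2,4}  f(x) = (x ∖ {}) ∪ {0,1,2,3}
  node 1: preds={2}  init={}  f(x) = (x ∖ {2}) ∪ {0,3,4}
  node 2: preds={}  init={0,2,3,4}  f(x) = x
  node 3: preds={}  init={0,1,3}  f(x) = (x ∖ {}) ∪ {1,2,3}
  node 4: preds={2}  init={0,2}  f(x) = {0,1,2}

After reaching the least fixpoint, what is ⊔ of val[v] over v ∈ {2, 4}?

Worklist (6 pops):
  #1 pop 0: in={0,2,3,4} → {0,1,2,3,4} (was {0,2,4}); enqueue []
  #2 pop 1: in={0,2,3,4} → {0,3,4} (was {}); enqueue []
  #3 pop 2: in={} → {0,2,3,4} (no change)
  #4 pop 3: in={} → {0,1,2,3} (was {0,1,3}); enqueue []
  #5 pop 4: in={0,2,3,4} → {0,1,2} (was {0,2}); enqueue [0]
  #6 pop 0: in={0,1,2,3,4} → {0,1,2,3,4} (no change)

Fixpoint:
  val[0] = {0,1,2,3,4}
  val[1] = {0,3,4}
  val[2] = {0,2,3,4}
  val[3] = {0,1,2,3}
  val[4] = {0,1,2}

{0,1,2,3,4}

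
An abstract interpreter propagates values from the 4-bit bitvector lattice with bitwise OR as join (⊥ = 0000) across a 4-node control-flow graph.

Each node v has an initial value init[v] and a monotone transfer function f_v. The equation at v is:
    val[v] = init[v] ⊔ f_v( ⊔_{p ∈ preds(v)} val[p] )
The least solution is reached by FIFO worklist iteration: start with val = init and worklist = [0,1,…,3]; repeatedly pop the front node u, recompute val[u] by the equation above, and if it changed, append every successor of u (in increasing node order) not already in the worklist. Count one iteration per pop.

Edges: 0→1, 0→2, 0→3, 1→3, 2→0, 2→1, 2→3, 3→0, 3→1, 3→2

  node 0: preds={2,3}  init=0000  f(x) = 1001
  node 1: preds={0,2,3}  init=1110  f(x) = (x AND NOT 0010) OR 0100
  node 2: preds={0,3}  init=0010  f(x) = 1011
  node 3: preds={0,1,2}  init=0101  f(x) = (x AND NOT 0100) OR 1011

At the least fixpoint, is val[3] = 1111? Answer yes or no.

yes

Iteration log — 7 steps:
  step 1. node 0  ⊔preds=0111  new=1001  old=0000  +wl: 
  step 2. node 1  ⊔preds=1111  new=1111  old=1110  +wl: 
  step 3. node 2  ⊔preds=1101  new=1011  old=0010  +wl: 0,1
  step 4. node 3  ⊔preds=1111  new=1111  old=0101  +wl: 2
  step 5. node 0  ⊔preds=1111  new=1001  stable
  step 6. node 1  ⊔preds=1111  new=1111  stable
  step 7. node 2  ⊔preds=1111  new=1011  stable

Least fixpoint reached:
  node 0: 1001
  node 1: 1111
  node 2: 1011
  node 3: 1111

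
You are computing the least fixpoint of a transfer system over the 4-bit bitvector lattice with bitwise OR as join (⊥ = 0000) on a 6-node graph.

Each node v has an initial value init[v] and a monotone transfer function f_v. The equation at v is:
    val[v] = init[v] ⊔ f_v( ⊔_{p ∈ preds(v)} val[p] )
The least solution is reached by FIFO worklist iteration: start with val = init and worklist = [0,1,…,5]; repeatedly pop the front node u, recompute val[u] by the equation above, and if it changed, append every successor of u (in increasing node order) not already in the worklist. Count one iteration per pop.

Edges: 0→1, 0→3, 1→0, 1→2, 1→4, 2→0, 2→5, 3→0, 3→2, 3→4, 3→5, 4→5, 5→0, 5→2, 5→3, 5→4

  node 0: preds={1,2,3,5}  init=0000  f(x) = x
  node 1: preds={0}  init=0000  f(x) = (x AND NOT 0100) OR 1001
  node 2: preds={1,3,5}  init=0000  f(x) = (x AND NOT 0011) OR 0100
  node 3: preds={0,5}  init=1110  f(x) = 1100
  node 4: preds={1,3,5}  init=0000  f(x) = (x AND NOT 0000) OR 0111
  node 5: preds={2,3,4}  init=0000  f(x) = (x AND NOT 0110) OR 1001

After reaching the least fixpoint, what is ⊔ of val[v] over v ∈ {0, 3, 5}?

Trace (11 dequeues):
  [1] u=0 | in 1110 | out 1110 | prev 0000 | push {}
  [2] u=1 | in 1110 | out 1011 | prev 0000 | push {0}
  [3] u=2 | in 1111 | out 1100 | prev 0000 | push {}
  [4] u=3 | in 1110 | out 1110 | ==
  [5] u=4 | in 1111 | out 1111 | prev 0000 | push {}
  [6] u=5 | in 1111 | out 1001 | prev 0000 | push {2,3,4}
  [7] u=0 | in 1111 | out 1111 | prev 1110 | push {1}
  [8] u=2 | in 1111 | out 1100 | ==
  [9] u=3 | in 1111 | out 1110 | ==
  [10] u=4 | in 1111 | out 1111 | ==
  [11] u=1 | in 1111 | out 1011 | ==

Converged values:
  [0] 1111
  [1] 1011
  [2] 1100
  [3] 1110
  [4] 1111
  [5] 1001

1111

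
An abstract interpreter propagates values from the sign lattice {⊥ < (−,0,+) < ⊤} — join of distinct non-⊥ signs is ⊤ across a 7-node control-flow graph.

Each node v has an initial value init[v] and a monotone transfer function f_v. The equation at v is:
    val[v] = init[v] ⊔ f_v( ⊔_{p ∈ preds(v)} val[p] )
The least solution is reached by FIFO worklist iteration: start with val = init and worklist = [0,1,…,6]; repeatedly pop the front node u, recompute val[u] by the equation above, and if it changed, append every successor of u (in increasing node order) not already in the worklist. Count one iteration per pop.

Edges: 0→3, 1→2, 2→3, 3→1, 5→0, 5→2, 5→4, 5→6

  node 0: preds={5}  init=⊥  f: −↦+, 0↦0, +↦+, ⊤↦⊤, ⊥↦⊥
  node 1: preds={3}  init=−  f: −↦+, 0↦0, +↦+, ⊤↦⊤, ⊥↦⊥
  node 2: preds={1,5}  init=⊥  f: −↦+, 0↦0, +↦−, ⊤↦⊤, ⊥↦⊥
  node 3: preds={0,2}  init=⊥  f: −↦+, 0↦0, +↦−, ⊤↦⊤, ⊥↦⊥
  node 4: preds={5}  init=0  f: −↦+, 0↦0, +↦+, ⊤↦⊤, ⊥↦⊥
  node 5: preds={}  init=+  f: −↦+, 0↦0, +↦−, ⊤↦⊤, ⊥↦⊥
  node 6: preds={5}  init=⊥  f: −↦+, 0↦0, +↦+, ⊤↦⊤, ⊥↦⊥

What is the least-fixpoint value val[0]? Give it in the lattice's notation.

Trace (9 dequeues):
  [1] u=0 | in + | out + | prev ⊥ | push {}
  [2] u=1 | in ⊥ | out − | ==
  [3] u=2 | in ⊤ | out ⊤ | prev ⊥ | push {}
  [4] u=3 | in ⊤ | out ⊤ | prev ⊥ | push {1}
  [5] u=4 | in + | out ⊤ | prev 0 | push {}
  [6] u=5 | in ⊥ | out + | ==
  [7] u=6 | in + | out + | prev ⊥ | push {}
  [8] u=1 | in ⊤ | out ⊤ | prev − | push {2}
  [9] u=2 | in ⊤ | out ⊤ | ==

Converged values:
  [0] +
  [1] ⊤
  [2] ⊤
  [3] ⊤
  [4] ⊤
  [5] +
  [6] +

+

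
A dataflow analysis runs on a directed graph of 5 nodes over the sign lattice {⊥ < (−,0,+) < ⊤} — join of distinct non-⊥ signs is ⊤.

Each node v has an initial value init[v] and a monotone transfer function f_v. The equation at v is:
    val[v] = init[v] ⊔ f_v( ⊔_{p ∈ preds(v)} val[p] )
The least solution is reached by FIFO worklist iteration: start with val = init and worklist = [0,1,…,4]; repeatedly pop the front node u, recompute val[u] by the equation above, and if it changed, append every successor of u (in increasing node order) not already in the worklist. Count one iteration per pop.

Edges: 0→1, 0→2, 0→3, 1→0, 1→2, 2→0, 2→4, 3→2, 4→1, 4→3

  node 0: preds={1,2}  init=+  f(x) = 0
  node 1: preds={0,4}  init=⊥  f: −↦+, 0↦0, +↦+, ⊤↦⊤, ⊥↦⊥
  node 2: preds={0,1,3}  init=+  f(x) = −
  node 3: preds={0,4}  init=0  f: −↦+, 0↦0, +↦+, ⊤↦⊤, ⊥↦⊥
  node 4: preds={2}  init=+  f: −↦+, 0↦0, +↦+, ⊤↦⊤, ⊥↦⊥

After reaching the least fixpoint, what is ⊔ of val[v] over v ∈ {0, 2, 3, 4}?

⊤

Worklist (9 pops):
  #1 pop 0: in=+ → ⊤ (was +); enqueue []
  #2 pop 1: in=⊤ → ⊤ (was ⊥); enqueue [0]
  #3 pop 2: in=⊤ → ⊤ (was +); enqueue []
  #4 pop 3: in=⊤ → ⊤ (was 0); enqueue [2]
  #5 pop 4: in=⊤ → ⊤ (was +); enqueue [1,3]
  #6 pop 0: in=⊤ → ⊤ (no change)
  #7 pop 2: in=⊤ → ⊤ (no change)
  #8 pop 1: in=⊤ → ⊤ (no change)
  #9 pop 3: in=⊤ → ⊤ (no change)

Fixpoint:
  val[0] = ⊤
  val[1] = ⊤
  val[2] = ⊤
  val[3] = ⊤
  val[4] = ⊤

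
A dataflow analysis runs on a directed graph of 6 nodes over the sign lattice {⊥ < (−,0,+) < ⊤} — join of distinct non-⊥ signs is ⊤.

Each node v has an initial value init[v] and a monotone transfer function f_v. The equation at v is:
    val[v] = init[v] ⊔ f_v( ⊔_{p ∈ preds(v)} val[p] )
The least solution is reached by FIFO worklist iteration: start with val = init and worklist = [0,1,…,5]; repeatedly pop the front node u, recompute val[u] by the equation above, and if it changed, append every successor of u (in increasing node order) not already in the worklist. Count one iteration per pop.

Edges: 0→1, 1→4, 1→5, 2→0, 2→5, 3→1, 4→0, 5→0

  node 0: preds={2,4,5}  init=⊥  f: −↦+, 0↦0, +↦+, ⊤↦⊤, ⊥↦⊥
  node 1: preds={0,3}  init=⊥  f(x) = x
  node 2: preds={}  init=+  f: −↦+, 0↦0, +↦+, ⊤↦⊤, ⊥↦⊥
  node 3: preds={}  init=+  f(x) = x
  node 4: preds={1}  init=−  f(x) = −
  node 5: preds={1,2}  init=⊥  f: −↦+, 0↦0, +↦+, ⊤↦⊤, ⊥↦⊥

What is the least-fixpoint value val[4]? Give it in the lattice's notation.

Iteration log — 7 steps:
  step 1. node 0  ⊔preds=⊤  new=⊤  old=⊥  +wl: 
  step 2. node 1  ⊔preds=⊤  new=⊤  old=⊥  +wl: 
  step 3. node 2  ⊔preds=⊥  new=+  stable
  step 4. node 3  ⊔preds=⊥  new=+  stable
  step 5. node 4  ⊔preds=⊤  new=−  stable
  step 6. node 5  ⊔preds=⊤  new=⊤  old=⊥  +wl: 0
  step 7. node 0  ⊔preds=⊤  new=⊤  stable

Least fixpoint reached:
  node 0: ⊤
  node 1: ⊤
  node 2: +
  node 3: +
  node 4: −
  node 5: ⊤

−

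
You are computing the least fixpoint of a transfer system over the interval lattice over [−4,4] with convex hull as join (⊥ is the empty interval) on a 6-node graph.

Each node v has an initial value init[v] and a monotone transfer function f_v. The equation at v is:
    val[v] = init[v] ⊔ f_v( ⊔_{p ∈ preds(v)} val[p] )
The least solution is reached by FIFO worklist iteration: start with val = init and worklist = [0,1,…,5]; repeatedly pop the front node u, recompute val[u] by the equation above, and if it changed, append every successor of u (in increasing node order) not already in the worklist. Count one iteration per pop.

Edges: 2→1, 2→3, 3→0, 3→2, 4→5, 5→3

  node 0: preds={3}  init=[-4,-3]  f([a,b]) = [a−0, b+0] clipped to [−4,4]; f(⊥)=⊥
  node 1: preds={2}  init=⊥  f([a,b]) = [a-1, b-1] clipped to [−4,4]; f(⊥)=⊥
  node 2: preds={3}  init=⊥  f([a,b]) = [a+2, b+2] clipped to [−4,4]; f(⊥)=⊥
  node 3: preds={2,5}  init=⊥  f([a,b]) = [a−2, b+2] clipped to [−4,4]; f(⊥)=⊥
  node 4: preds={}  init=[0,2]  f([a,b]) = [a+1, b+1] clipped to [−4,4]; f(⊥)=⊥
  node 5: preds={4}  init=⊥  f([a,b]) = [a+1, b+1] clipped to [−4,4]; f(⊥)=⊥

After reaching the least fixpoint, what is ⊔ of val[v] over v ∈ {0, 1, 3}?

[-4,4]

Trace (11 dequeues):
  [1] u=0 | in ⊥ | out [-4,-3] | ==
  [2] u=1 | in ⊥ | out ⊥ | ==
  [3] u=2 | in ⊥ | out ⊥ | ==
  [4] u=3 | in ⊥ | out ⊥ | ==
  [5] u=4 | in ⊥ | out [0,2] | ==
  [6] u=5 | in [0,2] | out [1,3] | prev ⊥ | push {3}
  [7] u=3 | in [1,3] | out [-1,4] | prev ⊥ | push {0,2}
  [8] u=0 | in [-1,4] | out [-4,4] | prev [-4,-3] | push {}
  [9] u=2 | in [-1,4] | out [1,4] | prev ⊥ | push {1,3}
  [10] u=1 | in [1,4] | out [0,3] | prev ⊥ | push {}
  [11] u=3 | in [1,4] | out [-1,4] | ==

Converged values:
  [0] [-4,4]
  [1] [0,3]
  [2] [1,4]
  [3] [-1,4]
  [4] [0,2]
  [5] [1,3]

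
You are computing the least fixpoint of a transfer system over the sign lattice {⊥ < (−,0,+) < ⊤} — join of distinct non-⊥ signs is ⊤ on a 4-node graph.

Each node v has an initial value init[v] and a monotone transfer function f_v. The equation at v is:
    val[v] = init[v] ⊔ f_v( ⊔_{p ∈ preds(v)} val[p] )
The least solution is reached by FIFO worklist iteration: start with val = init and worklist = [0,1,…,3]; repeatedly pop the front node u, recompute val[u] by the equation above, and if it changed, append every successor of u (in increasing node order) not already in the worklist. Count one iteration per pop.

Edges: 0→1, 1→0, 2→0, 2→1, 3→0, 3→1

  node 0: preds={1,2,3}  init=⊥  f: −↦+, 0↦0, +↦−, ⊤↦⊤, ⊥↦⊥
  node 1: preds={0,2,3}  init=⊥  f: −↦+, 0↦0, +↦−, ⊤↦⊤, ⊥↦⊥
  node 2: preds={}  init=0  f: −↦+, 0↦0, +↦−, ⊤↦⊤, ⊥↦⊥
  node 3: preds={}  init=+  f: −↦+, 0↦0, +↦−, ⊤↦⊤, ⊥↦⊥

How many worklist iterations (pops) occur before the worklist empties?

Worklist (5 pops):
  #1 pop 0: in=⊤ → ⊤ (was ⊥); enqueue []
  #2 pop 1: in=⊤ → ⊤ (was ⊥); enqueue [0]
  #3 pop 2: in=⊥ → 0 (no change)
  #4 pop 3: in=⊥ → + (no change)
  #5 pop 0: in=⊤ → ⊤ (no change)

Fixpoint:
  val[0] = ⊤
  val[1] = ⊤
  val[2] = 0
  val[3] = +

5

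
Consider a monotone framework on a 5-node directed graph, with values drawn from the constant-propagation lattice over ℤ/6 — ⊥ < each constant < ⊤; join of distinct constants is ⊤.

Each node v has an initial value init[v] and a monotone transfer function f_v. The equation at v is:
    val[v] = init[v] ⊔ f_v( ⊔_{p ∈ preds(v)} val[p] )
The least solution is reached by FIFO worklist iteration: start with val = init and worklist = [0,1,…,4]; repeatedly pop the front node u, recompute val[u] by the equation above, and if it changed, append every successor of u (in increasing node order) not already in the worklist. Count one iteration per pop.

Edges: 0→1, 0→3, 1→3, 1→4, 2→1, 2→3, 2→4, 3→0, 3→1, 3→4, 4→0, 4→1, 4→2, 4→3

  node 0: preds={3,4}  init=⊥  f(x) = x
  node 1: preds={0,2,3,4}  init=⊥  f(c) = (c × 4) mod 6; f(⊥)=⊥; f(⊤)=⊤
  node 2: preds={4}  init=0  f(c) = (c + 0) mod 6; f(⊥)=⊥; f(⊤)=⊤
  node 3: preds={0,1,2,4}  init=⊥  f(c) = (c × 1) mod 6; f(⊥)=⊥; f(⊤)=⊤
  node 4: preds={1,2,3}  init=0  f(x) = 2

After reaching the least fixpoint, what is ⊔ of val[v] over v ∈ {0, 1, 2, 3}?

⊤

Trace (12 dequeues):
  [1] u=0 | in 0 | out 0 | prev ⊥ | push {}
  [2] u=1 | in 0 | out 0 | prev ⊥ | push {}
  [3] u=2 | in 0 | out 0 | ==
  [4] u=3 | in 0 | out 0 | prev ⊥ | push {0,1}
  [5] u=4 | in 0 | out ⊤ | prev 0 | push {2,3}
  [6] u=0 | in ⊤ | out ⊤ | prev 0 | push {}
  [7] u=1 | in ⊤ | out ⊤ | prev 0 | push {4}
  [8] u=2 | in ⊤ | out ⊤ | prev 0 | push {1}
  [9] u=3 | in ⊤ | out ⊤ | prev 0 | push {0}
  [10] u=4 | in ⊤ | out ⊤ | ==
  [11] u=1 | in ⊤ | out ⊤ | ==
  [12] u=0 | in ⊤ | out ⊤ | ==

Converged values:
  [0] ⊤
  [1] ⊤
  [2] ⊤
  [3] ⊤
  [4] ⊤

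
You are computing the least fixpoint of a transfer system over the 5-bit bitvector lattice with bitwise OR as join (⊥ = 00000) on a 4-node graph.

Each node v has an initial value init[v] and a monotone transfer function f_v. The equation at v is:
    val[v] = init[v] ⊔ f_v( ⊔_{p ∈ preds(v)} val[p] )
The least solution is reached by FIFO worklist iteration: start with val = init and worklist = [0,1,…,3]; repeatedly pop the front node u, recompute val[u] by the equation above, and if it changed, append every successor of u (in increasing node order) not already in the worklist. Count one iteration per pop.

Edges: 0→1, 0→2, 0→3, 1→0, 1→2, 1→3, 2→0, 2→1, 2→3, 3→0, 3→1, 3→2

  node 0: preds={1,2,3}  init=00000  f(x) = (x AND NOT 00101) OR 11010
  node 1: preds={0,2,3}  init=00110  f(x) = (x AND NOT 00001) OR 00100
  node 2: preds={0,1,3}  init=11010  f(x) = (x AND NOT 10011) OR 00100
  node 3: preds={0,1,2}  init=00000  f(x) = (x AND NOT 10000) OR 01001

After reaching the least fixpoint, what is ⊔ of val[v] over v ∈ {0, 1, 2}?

11110

Trace (7 dequeues):
  [1] u=0 | in 11110 | out 11010 | prev 00000 | push {}
  [2] u=1 | in 11010 | out 11110 | prev 00110 | push {0}
  [3] u=2 | in 11110 | out 11110 | prev 11010 | push {1}
  [4] u=3 | in 11110 | out 01111 | prev 00000 | push {2}
  [5] u=0 | in 11111 | out 11010 | ==
  [6] u=1 | in 11111 | out 11110 | ==
  [7] u=2 | in 11111 | out 11110 | ==

Converged values:
  [0] 11010
  [1] 11110
  [2] 11110
  [3] 01111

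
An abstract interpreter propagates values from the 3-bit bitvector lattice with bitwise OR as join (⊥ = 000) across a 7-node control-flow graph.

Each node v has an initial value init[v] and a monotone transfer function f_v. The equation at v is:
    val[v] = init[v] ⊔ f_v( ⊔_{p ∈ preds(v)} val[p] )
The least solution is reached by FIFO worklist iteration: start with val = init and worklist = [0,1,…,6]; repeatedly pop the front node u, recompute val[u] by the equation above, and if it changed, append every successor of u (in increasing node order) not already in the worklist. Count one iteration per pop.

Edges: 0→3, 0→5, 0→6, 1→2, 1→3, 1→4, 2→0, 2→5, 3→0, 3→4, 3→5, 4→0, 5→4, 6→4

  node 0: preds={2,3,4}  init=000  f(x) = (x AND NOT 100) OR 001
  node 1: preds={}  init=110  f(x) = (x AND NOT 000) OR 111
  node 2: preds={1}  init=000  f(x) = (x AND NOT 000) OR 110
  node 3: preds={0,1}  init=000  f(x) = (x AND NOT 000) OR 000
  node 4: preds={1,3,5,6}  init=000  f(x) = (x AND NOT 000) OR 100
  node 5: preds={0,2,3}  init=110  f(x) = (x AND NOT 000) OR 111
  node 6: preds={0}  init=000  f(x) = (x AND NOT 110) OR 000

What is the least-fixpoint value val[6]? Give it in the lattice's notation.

001

Worklist (12 pops):
  #1 pop 0: in=000 → 001 (was 000); enqueue []
  #2 pop 1: in=000 → 111 (was 110); enqueue []
  #3 pop 2: in=111 → 111 (was 000); enqueue [0]
  #4 pop 3: in=111 → 111 (was 000); enqueue []
  #5 pop 4: in=111 → 111 (was 000); enqueue []
  #6 pop 5: in=111 → 111 (was 110); enqueue [4]
  #7 pop 6: in=001 → 001 (was 000); enqueue []
  #8 pop 0: in=111 → 011 (was 001); enqueue [3,5,6]
  #9 pop 4: in=111 → 111 (no change)
  #10 pop 3: in=111 → 111 (no change)
  #11 pop 5: in=111 → 111 (no change)
  #12 pop 6: in=011 → 001 (no change)

Fixpoint:
  val[0] = 011
  val[1] = 111
  val[2] = 111
  val[3] = 111
  val[4] = 111
  val[5] = 111
  val[6] = 001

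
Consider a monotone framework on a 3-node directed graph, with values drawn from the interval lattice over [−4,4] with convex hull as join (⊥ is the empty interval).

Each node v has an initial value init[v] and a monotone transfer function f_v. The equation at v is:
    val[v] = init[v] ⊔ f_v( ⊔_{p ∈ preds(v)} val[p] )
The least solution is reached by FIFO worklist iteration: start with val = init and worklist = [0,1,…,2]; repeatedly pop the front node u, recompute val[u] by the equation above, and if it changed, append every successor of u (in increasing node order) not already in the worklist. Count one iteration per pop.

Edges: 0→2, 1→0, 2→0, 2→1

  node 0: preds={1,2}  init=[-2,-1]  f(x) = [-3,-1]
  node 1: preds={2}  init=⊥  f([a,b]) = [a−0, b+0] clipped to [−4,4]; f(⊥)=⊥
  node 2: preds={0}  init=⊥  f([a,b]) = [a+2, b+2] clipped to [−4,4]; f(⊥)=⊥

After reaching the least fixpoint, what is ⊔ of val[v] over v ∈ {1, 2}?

[-1,1]

Trace (6 dequeues):
  [1] u=0 | in ⊥ | out [-3,-1] | prev [-2,-1] | push {}
  [2] u=1 | in ⊥ | out ⊥ | ==
  [3] u=2 | in [-3,-1] | out [-1,1] | prev ⊥ | push {0,1}
  [4] u=0 | in [-1,1] | out [-3,-1] | ==
  [5] u=1 | in [-1,1] | out [-1,1] | prev ⊥ | push {0}
  [6] u=0 | in [-1,1] | out [-3,-1] | ==

Converged values:
  [0] [-3,-1]
  [1] [-1,1]
  [2] [-1,1]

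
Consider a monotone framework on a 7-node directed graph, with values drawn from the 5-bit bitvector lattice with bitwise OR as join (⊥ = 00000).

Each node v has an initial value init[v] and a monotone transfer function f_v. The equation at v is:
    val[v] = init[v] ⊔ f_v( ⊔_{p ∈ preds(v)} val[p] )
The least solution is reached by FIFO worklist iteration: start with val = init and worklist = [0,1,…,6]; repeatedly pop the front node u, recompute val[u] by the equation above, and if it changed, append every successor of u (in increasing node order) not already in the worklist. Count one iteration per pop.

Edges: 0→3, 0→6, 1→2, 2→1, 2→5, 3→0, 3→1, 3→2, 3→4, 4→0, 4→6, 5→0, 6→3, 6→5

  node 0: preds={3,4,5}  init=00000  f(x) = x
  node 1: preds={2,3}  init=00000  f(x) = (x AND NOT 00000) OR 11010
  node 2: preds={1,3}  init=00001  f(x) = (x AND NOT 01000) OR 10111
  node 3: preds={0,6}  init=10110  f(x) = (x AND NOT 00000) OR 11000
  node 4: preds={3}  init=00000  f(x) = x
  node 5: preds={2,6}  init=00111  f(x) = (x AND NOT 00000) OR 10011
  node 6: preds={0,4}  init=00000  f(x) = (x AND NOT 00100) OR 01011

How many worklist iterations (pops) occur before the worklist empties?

Trace (14 dequeues):
  [1] u=0 | in 10111 | out 10111 | prev 00000 | push {}
  [2] u=1 | in 10111 | out 11111 | prev 00000 | push {}
  [3] u=2 | in 11111 | out 10111 | prev 00001 | push {1}
  [4] u=3 | in 10111 | out 11111 | prev 10110 | push {0,2}
  [5] u=4 | in 11111 | out 11111 | prev 00000 | push {}
  [6] u=5 | in 10111 | out 10111 | prev 00111 | push {}
  [7] u=6 | in 11111 | out 11011 | prev 00000 | push {3,5}
  [8] u=1 | in 11111 | out 11111 | ==
  [9] u=0 | in 11111 | out 11111 | prev 10111 | push {6}
  [10] u=2 | in 11111 | out 10111 | ==
  [11] u=3 | in 11111 | out 11111 | ==
  [12] u=5 | in 11111 | out 11111 | prev 10111 | push {0}
  [13] u=6 | in 11111 | out 11011 | ==
  [14] u=0 | in 11111 | out 11111 | ==

Converged values:
  [0] 11111
  [1] 11111
  [2] 10111
  [3] 11111
  [4] 11111
  [5] 11111
  [6] 11011

14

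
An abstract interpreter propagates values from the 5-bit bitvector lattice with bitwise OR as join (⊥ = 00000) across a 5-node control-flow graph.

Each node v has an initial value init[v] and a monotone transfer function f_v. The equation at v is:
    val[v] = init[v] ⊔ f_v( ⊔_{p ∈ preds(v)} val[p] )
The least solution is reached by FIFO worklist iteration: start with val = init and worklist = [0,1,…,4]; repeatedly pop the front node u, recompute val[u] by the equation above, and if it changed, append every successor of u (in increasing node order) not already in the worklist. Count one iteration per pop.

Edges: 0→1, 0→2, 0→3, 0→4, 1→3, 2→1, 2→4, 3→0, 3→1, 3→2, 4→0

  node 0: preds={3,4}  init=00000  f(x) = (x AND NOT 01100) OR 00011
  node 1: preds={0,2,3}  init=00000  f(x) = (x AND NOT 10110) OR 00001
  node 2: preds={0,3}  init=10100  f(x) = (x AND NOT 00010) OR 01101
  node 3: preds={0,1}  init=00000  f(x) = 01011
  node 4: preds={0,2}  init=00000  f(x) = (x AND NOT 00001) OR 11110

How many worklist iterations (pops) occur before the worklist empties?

11

Iteration log — 11 steps:
  step 1. node 0  ⊔preds=00000  new=00011  old=00000  +wl: 
  step 2. node 1  ⊔preds=10111  new=00001  old=00000  +wl: 
  step 3. node 2  ⊔preds=00011  new=11101  old=10100  +wl: 1
  step 4. node 3  ⊔preds=00011  new=01011  old=00000  +wl: 0,2
  step 5. node 4  ⊔preds=11111  new=11110  old=00000  +wl: 
  step 6. node 1  ⊔preds=11111  new=01001  old=00001  +wl: 3
  step 7. node 0  ⊔preds=11111  new=10011  old=00011  +wl: 1,4
  step 8. node 2  ⊔preds=11011  new=11101  stable
  step 9. node 3  ⊔preds=11011  new=01011  stable
  step 10. node 1  ⊔preds=11111  new=01001  stable
  step 11. node 4  ⊔preds=11111  new=11110  stable

Least fixpoint reached:
  node 0: 10011
  node 1: 01001
  node 2: 11101
  node 3: 01011
  node 4: 11110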